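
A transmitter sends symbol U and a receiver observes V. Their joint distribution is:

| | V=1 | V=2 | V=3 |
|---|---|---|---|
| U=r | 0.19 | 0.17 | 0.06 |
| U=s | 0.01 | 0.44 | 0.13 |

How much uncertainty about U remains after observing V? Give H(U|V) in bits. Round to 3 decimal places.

Marginals: p(U) = (0.4200, 0.5800), p(V) = (0.2000, 0.6100, 0.1900).
H(U|V) = Σ p(V) · H(U|V=·).
  V=1: p=0.2000, H(U|V=1) = 0.2864
  V=2: p=0.6100, H(U|V=2) = 0.8537
  V=3: p=0.1900, H(U|V=3) = 0.8997
Weighted sum = 0.749 bits.

0.749 bits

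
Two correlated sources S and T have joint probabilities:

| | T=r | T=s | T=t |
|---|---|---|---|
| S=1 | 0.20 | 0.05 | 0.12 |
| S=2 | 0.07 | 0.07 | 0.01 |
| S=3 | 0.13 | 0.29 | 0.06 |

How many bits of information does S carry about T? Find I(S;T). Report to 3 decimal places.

Marginals: p(S) = (0.3700, 0.1500, 0.4800), p(T) = (0.4000, 0.4100, 0.1900).
I(S;T) = H(S) + H(T) − H(S,T).
H(S) = 1.4495, H(T) = 1.5114, H(S,T) = 2.7952.
I(S;T) = 1.4495 + 1.5114 − 2.7952 = 0.166 bits.

0.166 bits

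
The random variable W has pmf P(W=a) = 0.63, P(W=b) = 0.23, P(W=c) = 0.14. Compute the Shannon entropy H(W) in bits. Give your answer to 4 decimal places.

H(W) = −Σ p·log₂ p.
  −(0.63)·log₂(0.63) = 0.41994
  −(0.23)·log₂(0.23) = 0.48767
  −(0.14)·log₂(0.14) = 0.39711
Sum: 0.41994 + 0.48767 + 0.39711 = 1.3047 bits.

1.3047 bits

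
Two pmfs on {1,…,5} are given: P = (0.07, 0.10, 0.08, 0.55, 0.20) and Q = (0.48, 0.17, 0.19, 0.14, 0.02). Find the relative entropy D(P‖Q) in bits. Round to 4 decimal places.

D(P‖Q) = Σ p·log₂(p/q).
  0.07·log₂(0.07/0.48) = -0.19443
  0.10·log₂(0.10/0.17) = -0.07655
  0.08·log₂(0.08/0.19) = -0.09983
  0.55·log₂(0.55/0.14) = 1.08570
  0.20·log₂(0.20/0.02) = 0.66439
D(P‖Q) = 1.3793 bits.

1.3793 bits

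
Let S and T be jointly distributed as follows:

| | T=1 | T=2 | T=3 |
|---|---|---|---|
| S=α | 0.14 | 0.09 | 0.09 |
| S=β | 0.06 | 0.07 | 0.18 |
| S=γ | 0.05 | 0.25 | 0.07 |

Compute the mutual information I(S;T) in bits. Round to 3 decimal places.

0.173 bits

Marginals: p(S) = (0.3200, 0.3100, 0.3700), p(T) = (0.2500, 0.4100, 0.3400).
I(S;T) = Σ p(x,y)·log₂[p(x,y)/(p(x)p(y))].
  (α,1): 0.14·log₂(1.7500) = 0.1130
  (α,2): 0.09·log₂(0.6860) = -0.0489
  (α,3): 0.09·log₂(0.8272) = -0.0246
  (β,1): 0.06·log₂(0.7742) = -0.0222
  (β,2): 0.07·log₂(0.5507) = -0.0602
  (β,3): 0.18·log₂(1.7078) = 0.1390
  (γ,1): 0.05·log₂(0.5405) = -0.0444
  (γ,2): 0.25·log₂(1.6480) = 0.1802
  (γ,3): 0.07·log₂(0.5564) = -0.0592
Sum = 0.173 bits.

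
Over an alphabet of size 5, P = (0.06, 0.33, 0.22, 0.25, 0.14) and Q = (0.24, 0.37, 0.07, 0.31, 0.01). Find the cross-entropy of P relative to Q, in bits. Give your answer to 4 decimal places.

H(P,Q) = −Σ p·log₂ q.
  −0.06·log₂(0.24) = 0.12353
  −0.33·log₂(0.37) = 0.47335
  −0.22·log₂(0.07) = 0.84403
  −0.25·log₂(0.31) = 0.42241
  −0.14·log₂(0.01) = 0.93014
H(P,Q) = 2.7935 bits.

2.7935 bits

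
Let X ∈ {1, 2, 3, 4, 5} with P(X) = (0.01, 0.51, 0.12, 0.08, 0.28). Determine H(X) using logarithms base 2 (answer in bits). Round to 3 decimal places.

H(X) = −Σ p·log₂ p.
  −(0.01)·log₂(0.01) = 0.0664
  −(0.51)·log₂(0.51) = 0.4954
  −(0.12)·log₂(0.12) = 0.3671
  −(0.08)·log₂(0.08) = 0.2915
  −(0.28)·log₂(0.28) = 0.5142
Sum: 0.0664 + 0.4954 + 0.3671 + 0.2915 + 0.5142 = 1.735 bits.

1.735 bits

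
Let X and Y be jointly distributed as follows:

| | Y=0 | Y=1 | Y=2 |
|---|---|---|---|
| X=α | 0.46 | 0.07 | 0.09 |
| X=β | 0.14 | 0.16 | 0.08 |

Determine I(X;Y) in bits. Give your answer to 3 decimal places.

0.114 bits

Marginals: p(X) = (0.6200, 0.3800), p(Y) = (0.6000, 0.2300, 0.1700).
I(X;Y) = Σ p(x,y)·log₂[p(x,y)/(p(x)p(y))].
  (α,0): 0.46·log₂(1.2366) = 0.1409
  (α,1): 0.07·log₂(0.4909) = -0.0719
  (α,2): 0.09·log₂(0.8539) = -0.0205
  (β,0): 0.14·log₂(0.6140) = -0.0985
  (β,1): 0.16·log₂(1.8307) = 0.1396
  (β,2): 0.08·log₂(1.2384) = 0.0247
Sum = 0.114 bits.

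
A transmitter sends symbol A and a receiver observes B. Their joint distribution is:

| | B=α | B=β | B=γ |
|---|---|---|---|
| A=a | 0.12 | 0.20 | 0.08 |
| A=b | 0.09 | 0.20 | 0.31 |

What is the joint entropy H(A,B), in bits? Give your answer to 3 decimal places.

H(A,B) = −Σ p(x,y)·log₂ p(x,y) over all 6 cells.
  cell (a,α): −0.12·log₂0.12 = 0.3671
  cell (a,β): −0.20·log₂0.20 = 0.4644
  cell (a,γ): −0.08·log₂0.08 = 0.2915
  cell (b,α): −0.09·log₂0.09 = 0.3127
  cell (b,β): −0.20·log₂0.20 = 0.4644
  cell (b,γ): −0.31·log₂0.31 = 0.5238
Sum = 2.424 bits.

2.424 bits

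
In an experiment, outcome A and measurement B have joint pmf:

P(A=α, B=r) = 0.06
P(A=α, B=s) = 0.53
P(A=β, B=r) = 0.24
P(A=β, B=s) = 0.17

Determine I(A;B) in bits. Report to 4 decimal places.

0.2001 bits

Marginals: p(A) = (0.5900, 0.4100), p(B) = (0.3000, 0.7000).
I(A;B) = Σ p(x,y)·log₂[p(x,y)/(p(x)p(y))].
  (α,r): 0.06·log₂(0.3390) = -0.09364
  (α,s): 0.53·log₂(1.2833) = 0.19072
  (β,r): 0.24·log₂(1.9512) = 0.23145
  (β,s): 0.17·log₂(0.5923) = -0.12844
Sum = 0.2001 bits.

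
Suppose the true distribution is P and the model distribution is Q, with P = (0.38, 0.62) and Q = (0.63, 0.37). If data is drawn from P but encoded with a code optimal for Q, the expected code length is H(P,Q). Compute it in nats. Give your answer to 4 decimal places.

0.7920 nats

H(P,Q) = −Σ p·ln q.
  −0.38·ln(0.63) = 0.17557
  −0.62·ln(0.37) = 0.61644
H(P,Q) = 0.7920 nats.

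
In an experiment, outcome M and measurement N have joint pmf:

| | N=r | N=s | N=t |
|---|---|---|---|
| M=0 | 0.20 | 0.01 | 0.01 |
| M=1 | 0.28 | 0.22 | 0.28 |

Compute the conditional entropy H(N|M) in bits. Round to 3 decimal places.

Marginals: p(M) = (0.2200, 0.7800), p(N) = (0.4800, 0.2300, 0.2900).
H(N|M) = Σ p(M) · H(N|M=·).
  M=0: p=0.2200, H(N|M=0) = 0.5304
  M=1: p=0.7800, H(N|M=1) = 1.5762
Weighted sum = 1.346 bits.

1.346 bits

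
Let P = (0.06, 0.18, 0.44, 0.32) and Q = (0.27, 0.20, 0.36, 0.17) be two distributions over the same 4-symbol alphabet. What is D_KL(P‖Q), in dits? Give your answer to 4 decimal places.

0.0788 dits

D(P‖Q) = Σ p·log₁₀(p/q).
  0.06·log₁₀(0.06/0.27) = -0.03919
  0.18·log₁₀(0.18/0.20) = -0.00824
  0.44·log₁₀(0.44/0.36) = 0.03835
  0.32·log₁₀(0.32/0.17) = 0.08790
D(P‖Q) = 0.0788 dits.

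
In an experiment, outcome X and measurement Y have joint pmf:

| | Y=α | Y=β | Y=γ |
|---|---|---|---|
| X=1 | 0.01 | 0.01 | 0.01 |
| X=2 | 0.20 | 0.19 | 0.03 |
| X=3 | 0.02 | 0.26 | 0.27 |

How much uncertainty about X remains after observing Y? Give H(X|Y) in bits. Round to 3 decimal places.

0.872 bits

Marginals: p(X) = (0.0300, 0.4200, 0.5500), p(Y) = (0.2300, 0.4600, 0.3100).
H(X|Y) = Σ p(Y) · H(X|Y=·).
  Y=α: p=0.2300, H(X|Y=α) = 0.6784
  Y=β: p=0.4600, H(X|Y=β) = 1.1122
  Y=γ: p=0.3100, H(X|Y=γ) = 0.6595
Weighted sum = 0.872 bits.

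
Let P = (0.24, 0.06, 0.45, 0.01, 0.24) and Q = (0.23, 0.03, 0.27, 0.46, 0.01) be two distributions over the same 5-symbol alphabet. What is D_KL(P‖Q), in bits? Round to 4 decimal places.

1.4515 bits

D(P‖Q) = Σ p·log₂(p/q).
  0.24·log₂(0.24/0.23) = 0.01474
  0.06·log₂(0.06/0.03) = 0.06000
  0.45·log₂(0.45/0.27) = 0.33163
  0.01·log₂(0.01/0.46) = -0.05524
  0.24·log₂(0.24/0.01) = 1.10039
D(P‖Q) = 1.4515 bits.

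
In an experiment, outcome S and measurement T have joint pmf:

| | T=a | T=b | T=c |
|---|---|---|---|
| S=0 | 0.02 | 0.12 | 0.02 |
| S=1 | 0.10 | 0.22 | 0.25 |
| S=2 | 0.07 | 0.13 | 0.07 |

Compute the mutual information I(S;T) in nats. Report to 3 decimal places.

Marginals: p(S) = (0.1600, 0.5700, 0.2700), p(T) = (0.1900, 0.4700, 0.3400).
I(S;T) = H(S) + H(T) − H(S,T).
H(S) = 0.9671, H(T) = 1.0372, H(S,T) = 1.9584.
I(S;T) = 0.9671 + 1.0372 − 1.9584 = 0.046 nats.

0.046 nats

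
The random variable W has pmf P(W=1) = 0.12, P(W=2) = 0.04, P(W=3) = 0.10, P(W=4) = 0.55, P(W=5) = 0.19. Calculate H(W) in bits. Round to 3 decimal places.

H(W) = −Σ p·log₂ p.
  −(0.12)·log₂(0.12) = 0.3671
  −(0.04)·log₂(0.04) = 0.1858
  −(0.10)·log₂(0.10) = 0.3322
  −(0.55)·log₂(0.55) = 0.4744
  −(0.19)·log₂(0.19) = 0.4552
Sum: 0.3671 + 0.1858 + 0.3322 + 0.4744 + 0.4552 = 1.815 bits.

1.815 bits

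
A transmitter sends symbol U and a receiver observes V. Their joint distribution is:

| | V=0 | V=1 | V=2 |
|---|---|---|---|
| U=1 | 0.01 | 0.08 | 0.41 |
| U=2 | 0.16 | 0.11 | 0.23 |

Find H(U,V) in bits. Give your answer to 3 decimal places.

H(U,V) = −Σ p(x,y)·log₂ p(x,y) over all 6 cells.
  cell (1,0): −0.01·log₂0.01 = 0.0664
  cell (1,1): −0.08·log₂0.08 = 0.2915
  cell (1,2): −0.41·log₂0.41 = 0.5274
  cell (2,0): −0.16·log₂0.16 = 0.4230
  cell (2,1): −0.11·log₂0.11 = 0.3503
  cell (2,2): −0.23·log₂0.23 = 0.4877
Sum = 2.146 bits.

2.146 bits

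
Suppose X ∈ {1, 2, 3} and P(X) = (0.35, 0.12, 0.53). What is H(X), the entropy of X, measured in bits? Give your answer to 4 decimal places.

1.3826 bits

H(X) = −Σ p·log₂ p.
  −(0.35)·log₂(0.35) = 0.53010
  −(0.12)·log₂(0.12) = 0.36707
  −(0.53)·log₂(0.53) = 0.48545
Sum: 0.53010 + 0.36707 + 0.48545 = 1.3826 bits.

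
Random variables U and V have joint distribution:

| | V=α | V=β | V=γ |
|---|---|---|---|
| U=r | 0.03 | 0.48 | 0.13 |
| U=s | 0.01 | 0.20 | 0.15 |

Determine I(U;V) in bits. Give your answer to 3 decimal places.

0.037 bits

Marginals: p(U) = (0.6400, 0.3600), p(V) = (0.0400, 0.6800, 0.2800).
I(U;V) = H(U) + H(V) − H(U,V).
H(U) = 0.9427, H(V) = 1.0783, H(U,V) = 1.9840.
I(U;V) = 0.9427 + 1.0783 − 1.9840 = 0.037 bits.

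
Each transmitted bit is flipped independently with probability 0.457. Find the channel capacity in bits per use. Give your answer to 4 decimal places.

Binary symmetric channel: C = 1 − h₂(ε) where h₂ is the binary entropy function.
h₂(0.457) = −0.457·log₂0.457 − 0.543·log₂0.543 = 0.9947.
C = 1 − 0.9947 = 0.0053 bits per channel use.

0.0053 bits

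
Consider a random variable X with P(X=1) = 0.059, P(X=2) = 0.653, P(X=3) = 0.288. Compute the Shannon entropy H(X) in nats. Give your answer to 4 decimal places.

H(X) = −Σ p·ln p.
  −(0.059)·ln(0.059) = 0.16698
  −(0.653)·ln(0.653) = 0.27829
  −(0.288)·ln(0.288) = 0.35850
Sum: 0.16698 + 0.27829 + 0.35850 = 0.8038 nats.

0.8038 nats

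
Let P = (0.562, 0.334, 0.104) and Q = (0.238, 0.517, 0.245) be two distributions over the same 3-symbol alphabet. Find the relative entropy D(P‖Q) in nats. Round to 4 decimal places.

D(P‖Q) = Σ p·ln(p/q).
  0.562·ln(0.562/0.238) = 0.48289
  0.334·ln(0.334/0.517) = -0.14593
  0.104·ln(0.104/0.245) = -0.08911
D(P‖Q) = 0.2478 nats.

0.2478 nats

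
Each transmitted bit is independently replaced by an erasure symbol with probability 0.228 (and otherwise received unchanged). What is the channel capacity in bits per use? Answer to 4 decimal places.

Binary erasure channel: capacity C = 1 − ε.
C = 1 − 0.228 = 0.7720 bits per channel use.

0.7720 bits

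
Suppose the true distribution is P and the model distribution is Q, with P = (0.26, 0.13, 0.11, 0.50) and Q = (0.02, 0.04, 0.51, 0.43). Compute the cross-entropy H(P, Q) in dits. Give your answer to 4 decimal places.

0.8389 dits

H(P,Q) = −Σ p·log₁₀ q.
  −0.26·log₁₀(0.02) = 0.44173
  −0.13·log₁₀(0.04) = 0.18173
  −0.11·log₁₀(0.51) = 0.03217
  −0.50·log₁₀(0.43) = 0.18327
H(P,Q) = 0.8389 dits.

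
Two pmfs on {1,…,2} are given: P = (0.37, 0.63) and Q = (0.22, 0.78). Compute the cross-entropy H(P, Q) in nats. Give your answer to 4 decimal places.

H(P,Q) = −Σ p·ln q.
  −0.37·ln(0.22) = 0.56023
  −0.63·ln(0.78) = 0.15653
H(P,Q) = 0.7168 nats.

0.7168 nats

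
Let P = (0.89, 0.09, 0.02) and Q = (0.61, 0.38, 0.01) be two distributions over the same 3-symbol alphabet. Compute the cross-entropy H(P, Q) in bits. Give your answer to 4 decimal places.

H(P,Q) = −Σ p·log₂ q.
  −0.89·log₂(0.61) = 0.63468
  −0.09·log₂(0.38) = 0.12563
  −0.02·log₂(0.01) = 0.13288
H(P,Q) = 0.8932 bits.

0.8932 bits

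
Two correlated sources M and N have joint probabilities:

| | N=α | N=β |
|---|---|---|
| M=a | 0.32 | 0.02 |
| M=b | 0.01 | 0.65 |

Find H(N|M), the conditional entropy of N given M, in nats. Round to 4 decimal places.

Marginals: p(M) = (0.3400, 0.6600), p(N) = (0.3300, 0.6700).
H(N|M) = Σ p(M) · H(N|M=·).
  M=a: p=0.3400, H(N|M=a) = 0.2237
  M=b: p=0.6600, H(N|M=b) = 0.0785
Weighted sum = 0.1279 nats.

0.1279 nats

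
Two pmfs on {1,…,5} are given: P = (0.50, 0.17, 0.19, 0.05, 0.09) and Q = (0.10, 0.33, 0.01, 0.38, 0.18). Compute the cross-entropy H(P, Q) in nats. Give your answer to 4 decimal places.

H(P,Q) = −Σ p·ln q.
  −0.50·ln(0.10) = 1.15129
  −0.17·ln(0.33) = 0.18847
  −0.19·ln(0.01) = 0.87498
  −0.05·ln(0.38) = 0.04838
  −0.09·ln(0.18) = 0.15433
H(P,Q) = 2.4175 nats.

2.4175 nats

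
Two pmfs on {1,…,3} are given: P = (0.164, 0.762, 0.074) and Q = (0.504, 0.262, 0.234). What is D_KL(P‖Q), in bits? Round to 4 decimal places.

D(P‖Q) = Σ p·log₂(p/q).
  0.164·log₂(0.164/0.504) = -0.26564
  0.762·log₂(0.762/0.262) = 1.17365
  0.074·log₂(0.074/0.234) = -0.12291
D(P‖Q) = 0.7851 bits.

0.7851 bits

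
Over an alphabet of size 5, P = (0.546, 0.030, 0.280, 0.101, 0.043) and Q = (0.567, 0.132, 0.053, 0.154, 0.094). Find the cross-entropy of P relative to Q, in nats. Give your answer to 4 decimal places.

H(P,Q) = −Σ p·ln q.
  −0.546·ln(0.567) = 0.30980
  −0.030·ln(0.132) = 0.06075
  −0.280·ln(0.053) = 0.82249
  −0.101·ln(0.154) = 0.18895
  −0.043·ln(0.094) = 0.10167
H(P,Q) = 1.4837 nats.

1.4837 nats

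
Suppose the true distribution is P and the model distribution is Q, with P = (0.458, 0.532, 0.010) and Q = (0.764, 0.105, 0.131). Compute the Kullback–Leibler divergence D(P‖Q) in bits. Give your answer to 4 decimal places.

0.8702 bits

D(P‖Q) = Σ p·log₂(p/q).
  0.458·log₂(0.458/0.764) = -0.33811
  0.532·log₂(0.532/0.105) = 1.24543
  0.010·log₂(0.010/0.131) = -0.03711
D(P‖Q) = 0.8702 bits.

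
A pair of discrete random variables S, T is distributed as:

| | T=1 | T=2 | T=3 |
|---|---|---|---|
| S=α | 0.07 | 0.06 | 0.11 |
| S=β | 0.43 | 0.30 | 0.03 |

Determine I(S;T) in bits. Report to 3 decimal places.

0.164 bits

Marginals: p(S) = (0.2400, 0.7600), p(T) = (0.5000, 0.3600, 0.1400).
I(S;T) = H(S) + H(T) − H(S,T).
H(S) = 0.7950, H(T) = 1.4277, H(S,T) = 2.0588.
I(S;T) = 0.7950 + 1.4277 − 2.0588 = 0.164 bits.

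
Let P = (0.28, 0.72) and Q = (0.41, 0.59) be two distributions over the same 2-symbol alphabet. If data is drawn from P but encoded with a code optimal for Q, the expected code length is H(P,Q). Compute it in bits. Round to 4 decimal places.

H(P,Q) = −Σ p·log₂ q.
  −0.28·log₂(0.41) = 0.36017
  −0.72·log₂(0.59) = 0.54807
H(P,Q) = 0.9082 bits.

0.9082 bits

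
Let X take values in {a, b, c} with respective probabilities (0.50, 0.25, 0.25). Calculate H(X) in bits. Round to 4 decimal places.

1.5000 bits

H(X) = −Σ p·log₂ p.
  −(0.50)·log₂(0.50) = 0.50000
  −(0.25)·log₂(0.25) = 0.50000
  −(0.25)·log₂(0.25) = 0.50000
Sum: 0.50000 + 0.50000 + 0.50000 = 1.5000 bits.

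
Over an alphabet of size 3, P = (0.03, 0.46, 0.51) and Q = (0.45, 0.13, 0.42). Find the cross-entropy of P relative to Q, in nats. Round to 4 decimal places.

H(P,Q) = −Σ p·ln q.
  −0.03·ln(0.45) = 0.02396
  −0.46·ln(0.13) = 0.93850
  −0.51·ln(0.42) = 0.44243
H(P,Q) = 1.4049 nats.

1.4049 nats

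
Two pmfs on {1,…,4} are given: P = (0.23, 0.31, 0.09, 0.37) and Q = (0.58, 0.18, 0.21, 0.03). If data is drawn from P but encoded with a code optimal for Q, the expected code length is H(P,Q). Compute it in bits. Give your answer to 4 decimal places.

H(P,Q) = −Σ p·log₂ q.
  −0.23·log₂(0.58) = 0.18075
  −0.31·log₂(0.18) = 0.76692
  −0.09·log₂(0.21) = 0.20264
  −0.37·log₂(0.03) = 1.87179
H(P,Q) = 3.0221 bits.

3.0221 bits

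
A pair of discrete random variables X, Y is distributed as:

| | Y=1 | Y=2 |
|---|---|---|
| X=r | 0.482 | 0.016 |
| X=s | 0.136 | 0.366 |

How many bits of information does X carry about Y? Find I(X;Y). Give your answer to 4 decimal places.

0.4343 bits

Marginals: p(X) = (0.4980, 0.5020), p(Y) = (0.6180, 0.3820).
I(X;Y) = Σ p(x,y)·log₂[p(x,y)/(p(x)p(y))].
  (r,1): 0.482·log₂(1.5661) = 0.31195
  (r,2): 0.016·log₂(0.0841) = -0.05715
  (s,1): 0.136·log₂(0.4384) = -0.16181
  (s,2): 0.366·log₂(1.9086) = 0.34130
Sum = 0.4343 bits.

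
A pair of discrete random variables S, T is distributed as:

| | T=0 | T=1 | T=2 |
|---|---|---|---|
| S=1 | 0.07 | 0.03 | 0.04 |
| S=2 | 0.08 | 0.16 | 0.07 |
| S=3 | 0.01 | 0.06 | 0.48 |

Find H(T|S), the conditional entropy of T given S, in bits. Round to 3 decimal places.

Chain rule: H(T|S) = H(S,T) − H(S).
Marginals: p(S) = (0.1400, 0.3100, 0.5500), p(T) = (0.1600, 0.2500, 0.5900).
H(S,T) = 2.4074 bits; H(S) = 1.3953 bits.
H(T|S) = 2.4074 − 1.3953 = 1.012 bits.

1.012 bits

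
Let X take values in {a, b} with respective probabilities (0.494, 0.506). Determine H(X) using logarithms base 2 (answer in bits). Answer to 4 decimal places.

H(X) = −Σ p·log₂ p.
  −(0.494)·log₂(0.494) = 0.50260
  −(0.506)·log₂(0.506) = 0.49729
Sum: 0.50260 + 0.49729 = 0.9999 bits.

0.9999 bits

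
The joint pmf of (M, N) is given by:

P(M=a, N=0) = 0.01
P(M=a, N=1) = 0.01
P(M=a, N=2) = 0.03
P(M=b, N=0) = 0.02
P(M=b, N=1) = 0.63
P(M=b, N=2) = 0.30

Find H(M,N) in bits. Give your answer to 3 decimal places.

H(M,N) = −Σ p(x,y)·log₂ p(x,y) over all 6 cells.
  cell (a,0): −0.01·log₂0.01 = 0.0664
  cell (a,1): −0.01·log₂0.01 = 0.0664
  cell (a,2): −0.03·log₂0.03 = 0.1518
  cell (b,0): −0.02·log₂0.02 = 0.1129
  cell (b,1): −0.63·log₂0.63 = 0.4199
  cell (b,2): −0.30·log₂0.30 = 0.5211
Sum = 1.339 bits.

1.339 bits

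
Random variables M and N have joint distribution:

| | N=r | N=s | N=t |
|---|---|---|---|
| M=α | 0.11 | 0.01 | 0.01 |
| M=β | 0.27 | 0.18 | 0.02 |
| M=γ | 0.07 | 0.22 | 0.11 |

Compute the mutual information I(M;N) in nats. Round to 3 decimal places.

Marginals: p(M) = (0.1300, 0.4700, 0.4000), p(N) = (0.4500, 0.4100, 0.1400).
I(M;N) = Σ p(x,y)·ln[p(x,y)/(p(x)p(y))].
  (α,r): 0.11·ln(1.8803) = 0.0695
  (α,s): 0.01·ln(0.1876) = -0.0167
  (α,t): 0.01·ln(0.5495) = -0.0060
  (β,r): 0.27·ln(1.2766) = 0.0659
  (β,s): 0.18·ln(0.9341) = -0.0123
  (β,t): 0.02·ln(0.3040) = -0.0238
  (γ,r): 0.07·ln(0.3889) = -0.0661
  (γ,s): 0.22·ln(1.3415) = 0.0646
  (γ,t): 0.11·ln(1.9643) = 0.0743
Sum = 0.149 nats.

0.149 nats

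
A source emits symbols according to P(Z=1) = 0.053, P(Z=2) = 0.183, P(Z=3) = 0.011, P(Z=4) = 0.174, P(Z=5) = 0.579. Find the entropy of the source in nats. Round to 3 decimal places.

1.137 nats

H(Z) = −Σ p·ln p.
  −(0.053)·ln(0.053) = 0.1557
  −(0.183)·ln(0.183) = 0.3108
  −(0.011)·ln(0.011) = 0.0496
  −(0.174)·ln(0.174) = 0.3043
  −(0.579)·ln(0.579) = 0.3164
Sum: 0.1557 + 0.3108 + 0.0496 + 0.3043 + 0.3164 = 1.137 nats.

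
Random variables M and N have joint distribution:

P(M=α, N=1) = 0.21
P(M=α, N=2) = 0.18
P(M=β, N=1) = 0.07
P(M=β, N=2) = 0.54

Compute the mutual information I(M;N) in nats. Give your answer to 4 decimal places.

Marginals: p(M) = (0.3900, 0.6100), p(N) = (0.2800, 0.7200).
I(M;N) = Σ p(x,y)·ln[p(x,y)/(p(x)p(y))].
  (α,1): 0.21·ln(1.9231) = 0.13732
  (α,2): 0.18·ln(0.6410) = -0.08004
  (β,1): 0.07·ln(0.4098) = -0.06244
  (β,2): 0.54·ln(1.2295) = 0.11157
Sum = 0.1064 nats.

0.1064 nats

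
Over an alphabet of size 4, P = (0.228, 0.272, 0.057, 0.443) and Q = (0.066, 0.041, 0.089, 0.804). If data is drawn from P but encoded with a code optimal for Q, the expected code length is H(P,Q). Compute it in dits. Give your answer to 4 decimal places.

0.7483 dits

H(P,Q) = −Σ p·log₁₀ q.
  −0.228·log₁₀(0.066) = 0.26914
  −0.272·log₁₀(0.041) = 0.37732
  −0.057·log₁₀(0.089) = 0.05988
  −0.443·log₁₀(0.804) = 0.04197
H(P,Q) = 0.7483 dits.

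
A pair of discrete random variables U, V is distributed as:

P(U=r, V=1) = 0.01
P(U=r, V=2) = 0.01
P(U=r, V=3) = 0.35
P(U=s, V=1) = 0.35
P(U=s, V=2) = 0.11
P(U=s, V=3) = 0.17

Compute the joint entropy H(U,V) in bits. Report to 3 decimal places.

1.978 bits

H(U,V) = −Σ p(x,y)·log₂ p(x,y) over all 6 cells.
  cell (r,1): −0.01·log₂0.01 = 0.0664
  cell (r,2): −0.01·log₂0.01 = 0.0664
  cell (r,3): −0.35·log₂0.35 = 0.5301
  cell (s,1): −0.35·log₂0.35 = 0.5301
  cell (s,2): −0.11·log₂0.11 = 0.3503
  cell (s,3): −0.17·log₂0.17 = 0.4346
Sum = 1.978 bits.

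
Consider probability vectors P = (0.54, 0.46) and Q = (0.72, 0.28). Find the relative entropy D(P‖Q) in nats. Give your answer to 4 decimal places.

0.0730 nats

D(P‖Q) = Σ p·ln(p/q).
  0.54·ln(0.54/0.72) = -0.15535
  0.46·ln(0.46/0.28) = 0.22836
D(P‖Q) = 0.0730 nats.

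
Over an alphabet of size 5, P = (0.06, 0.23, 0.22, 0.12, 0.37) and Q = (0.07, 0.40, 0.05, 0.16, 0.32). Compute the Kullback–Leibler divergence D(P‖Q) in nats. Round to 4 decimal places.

D(P‖Q) = Σ p·ln(p/q).
  0.06·ln(0.06/0.07) = -0.00925
  0.23·ln(0.23/0.40) = -0.12728
  0.22·ln(0.22/0.05) = 0.32595
  0.12·ln(0.12/0.16) = -0.03452
  0.37·ln(0.37/0.32) = 0.05372
D(P‖Q) = 0.2086 nats.

0.2086 nats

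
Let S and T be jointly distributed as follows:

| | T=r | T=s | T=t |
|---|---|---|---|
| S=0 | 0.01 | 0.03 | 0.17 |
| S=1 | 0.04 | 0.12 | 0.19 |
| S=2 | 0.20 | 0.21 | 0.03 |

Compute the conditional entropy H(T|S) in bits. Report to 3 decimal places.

1.226 bits

Marginals: p(S) = (0.2100, 0.3500, 0.4400), p(T) = (0.2500, 0.3600, 0.3900).
H(T|S) = Σ p(S) · H(T|S=·).
  S=0: p=0.2100, H(T|S=0) = 0.8570
  S=1: p=0.3500, H(T|S=1) = 1.3656
  S=2: p=0.4400, H(T|S=2) = 1.2905
Weighted sum = 1.226 bits.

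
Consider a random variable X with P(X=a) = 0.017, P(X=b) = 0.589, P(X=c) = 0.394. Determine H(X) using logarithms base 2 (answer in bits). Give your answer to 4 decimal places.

H(X) = −Σ p·log₂ p.
  −(0.017)·log₂(0.017) = 0.09993
  −(0.589)·log₂(0.589) = 0.44980
  −(0.394)·log₂(0.394) = 0.52943
Sum: 0.09993 + 0.44980 + 0.52943 = 1.0792 bits.

1.0792 bits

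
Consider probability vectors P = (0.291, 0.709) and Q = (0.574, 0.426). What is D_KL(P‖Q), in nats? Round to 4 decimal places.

D(P‖Q) = Σ p·ln(p/q).
  0.291·ln(0.291/0.574) = -0.19768
  0.709·ln(0.709/0.426) = 0.36118
D(P‖Q) = 0.1635 nats.

0.1635 nats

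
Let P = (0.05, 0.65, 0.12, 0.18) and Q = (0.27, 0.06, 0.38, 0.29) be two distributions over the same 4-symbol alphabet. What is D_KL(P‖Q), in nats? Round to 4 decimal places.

1.2402 nats

D(P‖Q) = Σ p·ln(p/q).
  0.05·ln(0.05/0.27) = -0.08432
  0.65·ln(0.65/0.06) = 1.54871
  0.12·ln(0.12/0.38) = -0.13832
  0.18·ln(0.18/0.29) = -0.08585
D(P‖Q) = 1.2402 nats.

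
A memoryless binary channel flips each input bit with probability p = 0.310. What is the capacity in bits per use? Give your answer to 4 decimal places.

0.1068 bits

Binary symmetric channel: C = 1 − h₂(ε) where h₂ is the binary entropy function.
h₂(0.310) = −0.310·log₂0.310 − 0.690·log₂0.690 = 0.8932.
C = 1 − 0.8932 = 0.1068 bits per channel use.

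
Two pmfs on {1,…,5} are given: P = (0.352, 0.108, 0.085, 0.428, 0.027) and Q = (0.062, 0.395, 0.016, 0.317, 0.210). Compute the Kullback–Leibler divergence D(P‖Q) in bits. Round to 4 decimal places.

D(P‖Q) = Σ p·log₂(p/q).
  0.352·log₂(0.352/0.062) = 0.88184
  0.108·log₂(0.108/0.395) = -0.20205
  0.085·log₂(0.085/0.016) = 0.20480
  0.428·log₂(0.428/0.317) = 0.18538
  0.027·log₂(0.027/0.210) = -0.07990
D(P‖Q) = 0.9901 bits.

0.9901 bits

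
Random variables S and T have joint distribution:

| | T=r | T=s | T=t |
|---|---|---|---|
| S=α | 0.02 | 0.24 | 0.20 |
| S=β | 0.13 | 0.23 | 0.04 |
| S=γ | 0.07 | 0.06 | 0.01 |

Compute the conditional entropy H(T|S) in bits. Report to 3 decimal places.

1.265 bits

Marginals: p(S) = (0.4600, 0.4000, 0.1400), p(T) = (0.2200, 0.5300, 0.2500).
H(T|S) = Σ p(S) · H(T|S=·).
  S=α: p=0.4600, H(T|S=α) = 1.2088
  S=β: p=0.4000, H(T|S=β) = 1.3182
  S=γ: p=0.1400, H(T|S=γ) = 1.2958
Weighted sum = 1.265 bits.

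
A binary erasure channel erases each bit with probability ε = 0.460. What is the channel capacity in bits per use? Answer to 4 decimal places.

0.5400 bits

Binary erasure channel: capacity C = 1 − ε.
C = 1 − 0.460 = 0.5400 bits per channel use.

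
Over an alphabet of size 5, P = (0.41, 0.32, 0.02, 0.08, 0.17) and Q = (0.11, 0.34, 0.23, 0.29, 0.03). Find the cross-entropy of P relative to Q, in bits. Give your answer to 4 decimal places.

H(P,Q) = −Σ p·log₂ q.
  −0.41·log₂(0.11) = 1.30561
  −0.32·log₂(0.34) = 0.49805
  −0.02·log₂(0.23) = 0.04241
  −0.08·log₂(0.29) = 0.14287
  −0.17·log₂(0.03) = 0.86001
H(P,Q) = 2.8489 bits.

2.8489 bits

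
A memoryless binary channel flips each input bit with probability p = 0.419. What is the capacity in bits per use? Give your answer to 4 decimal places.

Binary symmetric channel: C = 1 − h₂(ε) where h₂ is the binary entropy function.
h₂(0.419) = −0.419·log₂0.419 − 0.581·log₂0.581 = 0.9810.
C = 1 − 0.9810 = 0.0190 bits per channel use.

0.0190 bits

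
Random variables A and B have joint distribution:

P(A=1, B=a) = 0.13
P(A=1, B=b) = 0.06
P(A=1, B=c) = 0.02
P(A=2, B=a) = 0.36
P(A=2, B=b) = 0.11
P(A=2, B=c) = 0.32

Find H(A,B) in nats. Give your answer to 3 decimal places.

1.487 nats

H(A,B) = −Σ p(x,y)·ln p(x,y) over all 6 cells.
  cell (1,a): −0.13·ln0.13 = 0.2652
  cell (1,b): −0.06·ln0.06 = 0.1688
  cell (1,c): −0.02·ln0.02 = 0.0782
  cell (2,a): −0.36·ln0.36 = 0.3678
  cell (2,b): −0.11·ln0.11 = 0.2428
  cell (2,c): −0.32·ln0.32 = 0.3646
Sum = 1.487 nats.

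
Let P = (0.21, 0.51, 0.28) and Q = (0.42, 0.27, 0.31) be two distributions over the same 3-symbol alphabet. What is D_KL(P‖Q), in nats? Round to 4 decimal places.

0.1503 nats

D(P‖Q) = Σ p·ln(p/q).
  0.21·ln(0.21/0.42) = -0.14556
  0.51·ln(0.51/0.27) = 0.32435
  0.28·ln(0.28/0.31) = -0.02850
D(P‖Q) = 0.1503 nats.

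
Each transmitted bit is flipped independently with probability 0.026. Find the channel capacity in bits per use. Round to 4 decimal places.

0.8261 bits

Binary symmetric channel: C = 1 − h₂(ε) where h₂ is the binary entropy function.
h₂(0.026) = −0.026·log₂0.026 − 0.974·log₂0.974 = 0.1739.
C = 1 − 0.1739 = 0.8261 bits per channel use.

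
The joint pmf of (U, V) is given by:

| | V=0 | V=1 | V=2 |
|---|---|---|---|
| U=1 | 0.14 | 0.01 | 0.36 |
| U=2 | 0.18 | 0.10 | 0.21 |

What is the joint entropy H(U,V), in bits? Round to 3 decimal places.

H(U,V) = −Σ p(x,y)·log₂ p(x,y) over all 6 cells.
  cell (1,0): −0.14·log₂0.14 = 0.3971
  cell (1,1): −0.01·log₂0.01 = 0.0664
  cell (1,2): −0.36·log₂0.36 = 0.5306
  cell (2,0): −0.18·log₂0.18 = 0.4453
  cell (2,1): −0.10·log₂0.10 = 0.3322
  cell (2,2): −0.21·log₂0.21 = 0.4728
Sum = 2.244 bits.

2.244 bits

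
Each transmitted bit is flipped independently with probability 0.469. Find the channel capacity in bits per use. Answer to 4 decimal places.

0.0028 bits

Binary symmetric channel: C = 1 − h₂(ε) where h₂ is the binary entropy function.
h₂(0.469) = −0.469·log₂0.469 − 0.531·log₂0.531 = 0.9972.
C = 1 − 0.9972 = 0.0028 bits per channel use.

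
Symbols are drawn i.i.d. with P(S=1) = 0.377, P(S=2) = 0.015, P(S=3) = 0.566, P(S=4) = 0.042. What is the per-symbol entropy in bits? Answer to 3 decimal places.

1.278 bits

H(S) = −Σ p·log₂ p.
  −(0.377)·log₂(0.377) = 0.5306
  −(0.015)·log₂(0.015) = 0.0909
  −(0.566)·log₂(0.566) = 0.4648
  −(0.042)·log₂(0.042) = 0.1921
Sum: 0.5306 + 0.0909 + 0.4648 + 0.1921 = 1.278 bits.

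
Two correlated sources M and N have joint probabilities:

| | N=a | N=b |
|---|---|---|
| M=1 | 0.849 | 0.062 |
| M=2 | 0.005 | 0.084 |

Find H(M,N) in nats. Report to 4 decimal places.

0.5459 nats

H(M,N) = −Σ p(x,y)·ln p(x,y) over all 4 cells.
  cell (1,a): −0.849·ln0.849 = 0.13898
  cell (1,b): −0.062·ln0.062 = 0.17240
  cell (2,a): −0.005·ln0.005 = 0.02649
  cell (2,b): −0.084·ln0.084 = 0.20806
Sum = 0.5459 nats.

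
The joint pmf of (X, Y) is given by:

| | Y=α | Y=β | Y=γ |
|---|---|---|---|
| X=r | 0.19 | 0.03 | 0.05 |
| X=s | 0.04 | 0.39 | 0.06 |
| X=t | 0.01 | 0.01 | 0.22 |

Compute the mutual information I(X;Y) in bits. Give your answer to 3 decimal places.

0.658 bits

Marginals: p(X) = (0.2700, 0.4900, 0.2400), p(Y) = (0.2400, 0.4300, 0.3300).
I(X;Y) = Σ p(x,y)·log₂[p(x,y)/(p(x)p(y))].
  (r,α): 0.19·log₂(2.9321) = 0.2949
  (r,β): 0.03·log₂(0.2584) = -0.0586
  (r,γ): 0.05·log₂(0.5612) = -0.0417
  (s,α): 0.04·log₂(0.3401) = -0.0622
  (s,β): 0.39·log₂(1.8510) = 0.3464
  (s,γ): 0.06·log₂(0.3711) = -0.0858
  (t,α): 0.01·log₂(0.1736) = -0.0253
  (t,β): 0.01·log₂(0.0969) = -0.0337
  (t,γ): 0.22·log₂(2.7778) = 0.3243
Sum = 0.658 bits.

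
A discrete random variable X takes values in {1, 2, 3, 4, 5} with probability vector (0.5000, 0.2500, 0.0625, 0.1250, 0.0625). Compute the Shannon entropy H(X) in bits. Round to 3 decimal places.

1.875 bits

H(X) = −Σ p·log₂ p.
  −(0.5000)·log₂(0.5000) = 0.5000
  −(0.2500)·log₂(0.2500) = 0.5000
  −(0.0625)·log₂(0.0625) = 0.2500
  −(0.1250)·log₂(0.1250) = 0.3750
  −(0.0625)·log₂(0.0625) = 0.2500
Sum: 0.5000 + 0.5000 + 0.2500 + 0.3750 + 0.2500 = 1.875 bits.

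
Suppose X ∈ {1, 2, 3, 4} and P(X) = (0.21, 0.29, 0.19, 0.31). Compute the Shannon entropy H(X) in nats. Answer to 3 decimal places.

1.365 nats

H(X) = −Σ p·ln p.
  −(0.21)·ln(0.21) = 0.3277
  −(0.29)·ln(0.29) = 0.3590
  −(0.19)·ln(0.19) = 0.3155
  −(0.31)·ln(0.31) = 0.3631
Sum: 0.3277 + 0.3590 + 0.3155 + 0.3631 = 1.365 nats.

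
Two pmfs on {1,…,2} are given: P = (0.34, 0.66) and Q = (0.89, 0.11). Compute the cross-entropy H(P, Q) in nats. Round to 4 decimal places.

1.4964 nats

H(P,Q) = −Σ p·ln q.
  −0.34·ln(0.89) = 0.03962
  −0.66·ln(0.11) = 1.45680
H(P,Q) = 1.4964 nats.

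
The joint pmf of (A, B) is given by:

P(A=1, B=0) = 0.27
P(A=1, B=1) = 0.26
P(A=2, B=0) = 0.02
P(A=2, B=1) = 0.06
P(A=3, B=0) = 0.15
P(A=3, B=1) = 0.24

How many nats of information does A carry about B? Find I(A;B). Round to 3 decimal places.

Marginals: p(A) = (0.5300, 0.0800, 0.3900), p(B) = (0.4400, 0.5600).
I(A;B) = H(A) + H(B) − H(A,B).
H(A) = 0.9058, H(B) = 0.6859, H(A,B) = 1.5779.
I(A;B) = 0.9058 + 0.6859 − 1.5779 = 0.014 nats.

0.014 nats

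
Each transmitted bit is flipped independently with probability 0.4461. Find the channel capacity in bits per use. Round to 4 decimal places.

Binary symmetric channel: C = 1 − h₂(ε) where h₂ is the binary entropy function.
h₂(0.4461) = −0.4461·log₂0.4461 − 0.5539·log₂0.5539 = 0.9916.
C = 1 − 0.9916 = 0.0084 bits per channel use.

0.0084 bits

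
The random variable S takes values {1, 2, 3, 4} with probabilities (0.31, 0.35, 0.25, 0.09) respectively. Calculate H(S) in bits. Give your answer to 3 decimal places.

H(S) = −Σ p·log₂ p.
  −(0.31)·log₂(0.31) = 0.5238
  −(0.35)·log₂(0.35) = 0.5301
  −(0.25)·log₂(0.25) = 0.5000
  −(0.09)·log₂(0.09) = 0.3127
Sum: 0.5238 + 0.5301 + 0.5000 + 0.3127 = 1.867 bits.

1.867 bits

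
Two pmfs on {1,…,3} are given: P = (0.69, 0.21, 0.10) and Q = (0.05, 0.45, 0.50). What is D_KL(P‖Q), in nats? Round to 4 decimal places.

1.4900 nats

D(P‖Q) = Σ p·ln(p/q).
  0.69·ln(0.69/0.05) = 1.81102
  0.21·ln(0.21/0.45) = -0.16005
  0.10·ln(0.10/0.50) = -0.16094
D(P‖Q) = 1.4900 nats.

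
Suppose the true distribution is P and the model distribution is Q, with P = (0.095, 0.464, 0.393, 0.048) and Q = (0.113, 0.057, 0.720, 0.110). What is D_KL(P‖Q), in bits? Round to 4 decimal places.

D(P‖Q) = Σ p·log₂(p/q).
  0.095·log₂(0.095/0.113) = -0.02378
  0.464·log₂(0.464/0.057) = 1.40364
  0.393·log₂(0.393/0.720) = -0.34327
  0.048·log₂(0.048/0.110) = -0.05743
D(P‖Q) = 0.9792 bits.

0.9792 bits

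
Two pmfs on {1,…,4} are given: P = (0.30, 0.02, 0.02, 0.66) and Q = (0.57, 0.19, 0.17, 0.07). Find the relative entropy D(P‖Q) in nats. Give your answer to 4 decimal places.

D(P‖Q) = Σ p·ln(p/q).
  0.30·ln(0.30/0.57) = -0.19256
  0.02·ln(0.02/0.19) = -0.04503
  0.02·ln(0.02/0.17) = -0.04280
  0.66·ln(0.66/0.07) = 1.48087
D(P‖Q) = 1.2005 nats.

1.2005 nats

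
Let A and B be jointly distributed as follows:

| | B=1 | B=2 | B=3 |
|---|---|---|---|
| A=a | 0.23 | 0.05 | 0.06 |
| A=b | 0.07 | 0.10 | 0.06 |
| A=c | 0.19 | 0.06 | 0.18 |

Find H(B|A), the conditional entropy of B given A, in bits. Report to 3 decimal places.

Chain rule: H(B|A) = H(A,B) − H(A).
Marginals: p(A) = (0.3400, 0.2300, 0.4300), p(B) = (0.4900, 0.2100, 0.3000).
H(A,B) = 2.9356 bits; H(A) = 1.5404 bits.
H(B|A) = 2.9356 − 1.5404 = 1.395 bits.

1.395 bits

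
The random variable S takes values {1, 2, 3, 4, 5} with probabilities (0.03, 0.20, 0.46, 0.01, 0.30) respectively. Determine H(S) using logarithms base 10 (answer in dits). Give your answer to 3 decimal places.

H(S) = −Σ p·log₁₀ p.
  −(0.03)·log₁₀(0.03) = 0.0457
  −(0.20)·log₁₀(0.20) = 0.1398
  −(0.46)·log₁₀(0.46) = 0.1551
  −(0.01)·log₁₀(0.01) = 0.0200
  −(0.30)·log₁₀(0.30) = 0.1569
Sum: 0.0457 + 0.1398 + 0.1551 + 0.0200 + 0.1569 = 0.517 dits.

0.517 dits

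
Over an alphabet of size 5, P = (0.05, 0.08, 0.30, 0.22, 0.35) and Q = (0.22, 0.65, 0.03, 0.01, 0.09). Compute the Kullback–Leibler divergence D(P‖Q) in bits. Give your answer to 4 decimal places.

D(P‖Q) = Σ p·log₂(p/q).
  0.05·log₂(0.05/0.22) = -0.10688
  0.08·log₂(0.08/0.65) = -0.24179
  0.30·log₂(0.30/0.03) = 0.99658
  0.22·log₂(0.22/0.01) = 0.98107
  0.35·log₂(0.35/0.09) = 0.68578
D(P‖Q) = 2.3148 bits.

2.3148 bits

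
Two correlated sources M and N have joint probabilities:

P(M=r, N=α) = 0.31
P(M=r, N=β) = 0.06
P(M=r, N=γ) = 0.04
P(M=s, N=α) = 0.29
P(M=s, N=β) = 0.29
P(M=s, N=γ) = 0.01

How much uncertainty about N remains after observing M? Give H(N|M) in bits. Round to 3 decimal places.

Marginals: p(M) = (0.4100, 0.5900), p(N) = (0.6000, 0.3500, 0.0500).
H(N|M) = Σ p(M) · H(N|M=·).
  M=r: p=0.4100, H(N|M=r) = 1.0383
  M=s: p=0.5900, H(N|M=s) = 1.1070
Weighted sum = 1.079 bits.

1.079 bits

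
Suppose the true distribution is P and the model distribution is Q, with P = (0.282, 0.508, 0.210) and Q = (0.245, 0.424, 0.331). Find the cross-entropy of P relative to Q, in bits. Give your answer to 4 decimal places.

H(P,Q) = −Σ p·log₂ q.
  −0.282·log₂(0.245) = 0.57222
  −0.508·log₂(0.424) = 0.62883
  −0.210·log₂(0.331) = 0.33497
H(P,Q) = 1.5360 bits.

1.5360 bits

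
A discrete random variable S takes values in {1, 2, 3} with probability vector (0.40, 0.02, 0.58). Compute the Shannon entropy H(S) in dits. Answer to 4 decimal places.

0.3304 dits

H(S) = −Σ p·log₁₀ p.
  −(0.40)·log₁₀(0.40) = 0.15918
  −(0.02)·log₁₀(0.02) = 0.03398
  −(0.58)·log₁₀(0.58) = 0.13721
Sum: 0.15918 + 0.03398 + 0.13721 = 0.3304 dits.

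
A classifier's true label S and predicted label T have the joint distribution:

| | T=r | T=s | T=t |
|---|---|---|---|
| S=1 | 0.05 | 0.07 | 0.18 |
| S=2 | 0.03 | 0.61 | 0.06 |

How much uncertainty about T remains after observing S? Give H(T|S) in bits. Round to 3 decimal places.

Marginals: p(S) = (0.3000, 0.7000), p(T) = (0.0800, 0.6800, 0.2400).
H(T|S) = Σ p(S) · H(T|S=·).
  S=1: p=0.3000, H(T|S=1) = 1.3629
  S=2: p=0.7000, H(T|S=2) = 0.6716
Weighted sum = 0.879 bits.

0.879 bits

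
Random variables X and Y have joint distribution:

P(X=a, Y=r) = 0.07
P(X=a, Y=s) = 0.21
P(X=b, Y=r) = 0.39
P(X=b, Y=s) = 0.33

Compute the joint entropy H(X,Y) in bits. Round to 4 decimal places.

H(X,Y) = −Σ p(x,y)·log₂ p(x,y) over all 4 cells.
  cell (a,r): −0.07·log₂0.07 = 0.26856
  cell (a,s): −0.21·log₂0.21 = 0.47282
  cell (b,r): −0.39·log₂0.39 = 0.52980
  cell (b,s): −0.33·log₂0.33 = 0.52782
Sum = 1.7990 bits.

1.7990 bits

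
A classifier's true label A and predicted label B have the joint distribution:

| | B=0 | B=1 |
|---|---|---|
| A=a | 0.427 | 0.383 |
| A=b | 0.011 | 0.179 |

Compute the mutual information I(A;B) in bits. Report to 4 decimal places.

Marginals: p(A) = (0.8100, 0.1900), p(B) = (0.4380, 0.5620).
I(A;B) = H(A) + H(B) − H(A,B).
H(A) = 0.7015, H(B) = 0.9889, H(A,B) = 1.5704.
I(A;B) = 0.7015 + 0.9889 − 1.5704 = 0.1200 bits.

0.1200 bits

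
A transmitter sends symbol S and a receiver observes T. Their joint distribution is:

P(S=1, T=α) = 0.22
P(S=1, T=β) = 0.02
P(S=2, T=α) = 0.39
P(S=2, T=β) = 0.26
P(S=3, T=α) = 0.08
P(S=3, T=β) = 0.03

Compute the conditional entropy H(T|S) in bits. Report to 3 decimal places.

0.823 bits

Chain rule: H(T|S) = H(S,T) − H(S).
Marginals: p(S) = (0.2400, 0.6500, 0.1100), p(T) = (0.6900, 0.3100).
H(S,T) = 2.0718 bits; H(S) = 1.2484 bits.
H(T|S) = 2.0718 − 1.2484 = 0.823 bits.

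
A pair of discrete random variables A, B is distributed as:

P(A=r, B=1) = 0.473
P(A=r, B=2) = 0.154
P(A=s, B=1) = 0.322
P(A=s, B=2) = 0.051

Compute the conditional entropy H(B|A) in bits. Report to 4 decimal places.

0.7190 bits

Chain rule: H(B|A) = H(A,B) − H(A).
Marginals: p(A) = (0.6270, 0.3730), p(B) = (0.7950, 0.2050).
H(A,B) = 1.6719 bits; H(A) = 0.9529 bits.
H(B|A) = 1.6719 − 0.9529 = 0.7190 bits.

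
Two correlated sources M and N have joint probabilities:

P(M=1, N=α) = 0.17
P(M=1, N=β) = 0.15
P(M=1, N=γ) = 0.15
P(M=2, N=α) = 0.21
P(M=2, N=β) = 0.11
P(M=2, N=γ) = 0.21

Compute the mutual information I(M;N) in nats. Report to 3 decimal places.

Marginals: p(M) = (0.4700, 0.5300), p(N) = (0.3800, 0.2600, 0.3600).
I(M;N) = Σ p(x,y)·ln[p(x,y)/(p(x)p(y))].
  (1,α): 0.17·ln(0.9518) = -0.0084
  (1,β): 0.15·ln(1.2275) = 0.0307
  (1,γ): 0.15·ln(0.8865) = -0.0181
  (2,α): 0.21·ln(1.0427) = 0.0088
  (2,β): 0.11·ln(0.7983) = -0.0248
  (2,γ): 0.21·ln(1.1006) = 0.0201
Sum = 0.008 nats.

0.008 nats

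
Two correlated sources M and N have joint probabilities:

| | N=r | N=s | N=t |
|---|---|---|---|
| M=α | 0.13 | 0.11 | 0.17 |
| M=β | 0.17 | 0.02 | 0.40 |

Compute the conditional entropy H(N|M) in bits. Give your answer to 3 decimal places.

1.267 bits

Marginals: p(M) = (0.4100, 0.5900), p(N) = (0.3000, 0.1300, 0.5700).
H(N|M) = Σ p(M) · H(N|M=·).
  M=α: p=0.4100, H(N|M=α) = 1.5613
  M=β: p=0.5900, H(N|M=β) = 1.0629
Weighted sum = 1.267 bits.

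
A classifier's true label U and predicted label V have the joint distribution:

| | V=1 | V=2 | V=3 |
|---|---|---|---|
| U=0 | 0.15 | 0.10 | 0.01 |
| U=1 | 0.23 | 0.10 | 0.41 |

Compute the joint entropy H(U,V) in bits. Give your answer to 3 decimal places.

2.156 bits

H(U,V) = −Σ p(x,y)·log₂ p(x,y) over all 6 cells.
  cell (0,1): −0.15·log₂0.15 = 0.4105
  cell (0,2): −0.10·log₂0.10 = 0.3322
  cell (0,3): −0.01·log₂0.01 = 0.0664
  cell (1,1): −0.23·log₂0.23 = 0.4877
  cell (1,2): −0.10·log₂0.10 = 0.3322
  cell (1,3): −0.41·log₂0.41 = 0.5274
Sum = 2.156 bits.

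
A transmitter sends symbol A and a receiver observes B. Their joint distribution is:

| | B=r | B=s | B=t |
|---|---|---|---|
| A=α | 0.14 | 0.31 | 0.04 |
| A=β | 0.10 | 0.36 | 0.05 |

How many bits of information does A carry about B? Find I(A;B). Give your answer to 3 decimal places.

Marginals: p(A) = (0.4900, 0.5100), p(B) = (0.2400, 0.6700, 0.0900).
I(A;B) = H(A) + H(B) − H(A,B).
H(A) = 0.9997, H(B) = 1.1939, H(A,B) = 2.1856.
I(A;B) = 0.9997 + 1.1939 − 2.1856 = 0.008 bits.

0.008 bits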